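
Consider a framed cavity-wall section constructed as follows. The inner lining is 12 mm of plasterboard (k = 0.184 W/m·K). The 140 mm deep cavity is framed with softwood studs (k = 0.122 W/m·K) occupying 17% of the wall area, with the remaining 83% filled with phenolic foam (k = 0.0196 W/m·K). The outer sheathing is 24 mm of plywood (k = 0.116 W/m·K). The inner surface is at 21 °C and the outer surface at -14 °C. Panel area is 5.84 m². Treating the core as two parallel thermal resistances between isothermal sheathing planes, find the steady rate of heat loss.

Sheathing layers in series; stud and cavity paths in parallel between them.
R_inner = 0.012/(0.184×5.84) = 0.01117 K/W
R_stud  = 0.14/(0.122×0.17×5.84) = 1.156 K/W
R_cav   = 0.14/(0.0196×0.83×5.84) = 1.474 K/W
1/R_core = 1/R_stud + 1/R_cav → R_core = 0.6478 K/W
R_outer = 0.024/(0.116×5.84) = 0.03543 K/W
R_total = 0.6944 K/W
Q = ΔT/R_total = 35/0.6944

Q ≈ 50.4 W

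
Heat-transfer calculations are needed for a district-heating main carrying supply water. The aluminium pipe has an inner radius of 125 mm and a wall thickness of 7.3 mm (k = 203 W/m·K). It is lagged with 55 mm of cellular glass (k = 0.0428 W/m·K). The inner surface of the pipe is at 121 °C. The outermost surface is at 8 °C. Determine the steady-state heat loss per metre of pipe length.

q′ ≈ 87.4 W/m

Per-layer cylindrical resistances, series-summed:
R_aluminium pipe wall = ln(132.3/125)/(2π×203×1) = 4.45×10^-5 K/W
R_cellular glass = ln(187.3/132.3)/(2π×0.0428×1) = 1.293 K/W
R_total = 1.293 K/W
Q = ΔT/R_total = 113/1.293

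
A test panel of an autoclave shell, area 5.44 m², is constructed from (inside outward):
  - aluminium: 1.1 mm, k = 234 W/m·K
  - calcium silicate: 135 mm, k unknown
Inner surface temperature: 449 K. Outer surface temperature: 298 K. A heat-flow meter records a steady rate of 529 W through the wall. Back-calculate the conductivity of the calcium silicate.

k ≈ 0.0869 W/(m·K)

Model the wall as resistances in series:
R_aluminium = L/(kA) = 0.0011/(234×5.44) = 8.641×10^-7 K/W
Sum of known resistances R_other = 8.641×10^-7 K/W
Total R = ΔT/Q = 151/529 = 0.2854 K/W
R_calcium silicate = R_total − R_other = 0.2854 K/W
k = L/(R·A) = 0.135/(0.2854×5.44)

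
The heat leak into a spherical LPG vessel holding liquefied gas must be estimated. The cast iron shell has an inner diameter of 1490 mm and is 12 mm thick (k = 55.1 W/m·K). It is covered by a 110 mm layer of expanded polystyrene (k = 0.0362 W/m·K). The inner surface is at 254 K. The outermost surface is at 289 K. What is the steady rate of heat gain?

Radial (spherical) resistances in series:
R_cast iron shell = (1/0.745 − 1/0.757)/(4π×55.1) = 3.073×10^-5 K/W
R_expanded polystyrene = (1/0.757 − 1/0.867)/(4π×0.0362) = 0.3684 K/W
R_total = 0.3685 K/W
Q = ΔT/R_total = 35/0.3685

Q ≈ 95 W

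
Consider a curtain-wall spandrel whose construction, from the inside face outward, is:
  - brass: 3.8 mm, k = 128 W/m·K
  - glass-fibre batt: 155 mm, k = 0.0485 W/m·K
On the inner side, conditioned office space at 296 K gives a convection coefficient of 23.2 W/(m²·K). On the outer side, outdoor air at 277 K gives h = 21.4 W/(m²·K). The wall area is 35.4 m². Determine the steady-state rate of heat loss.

Using the resistance-network approach (series):
R_inner film = 1/(h_i·A) = 1/(23.2×35.4) = 0.001218 K/W
R_brass = L/(kA) = 0.0038/(128×35.4) = 8.386×10^-7 K/W
R_glass-fibre batt = L/(kA) = 0.155/(0.0485×35.4) = 0.09028 K/W
R_outer film = 1/(h_o·A) = 1/(21.4×35.4) = 0.00132 K/W
R_total = 0.09282 K/W
Q = ΔT / R_total = 19 / 0.09282

Q ≈ 205 W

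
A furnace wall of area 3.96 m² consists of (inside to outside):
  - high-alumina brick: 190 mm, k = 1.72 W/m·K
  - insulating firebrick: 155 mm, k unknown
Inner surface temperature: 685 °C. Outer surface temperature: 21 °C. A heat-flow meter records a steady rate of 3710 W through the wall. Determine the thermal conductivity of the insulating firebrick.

Model the wall as resistances in series:
R_high-alumina brick = L/(kA) = 0.19/(1.72×3.96) = 0.0279 K/W
Sum of known resistances R_other = 0.0279 K/W
Total R = ΔT/Q = 664/3710 = 0.179 K/W
R_insulating firebrick = R_total − R_other = 0.1511 K/W
k = L/(R·A) = 0.155/(0.1511×3.96)

k ≈ 0.259 W/(m·K)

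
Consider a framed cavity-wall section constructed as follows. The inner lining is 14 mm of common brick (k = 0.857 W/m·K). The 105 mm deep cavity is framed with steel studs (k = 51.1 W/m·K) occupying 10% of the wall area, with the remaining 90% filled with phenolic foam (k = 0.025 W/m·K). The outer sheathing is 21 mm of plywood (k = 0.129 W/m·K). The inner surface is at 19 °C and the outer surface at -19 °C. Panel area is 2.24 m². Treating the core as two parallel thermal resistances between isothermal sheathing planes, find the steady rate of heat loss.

Sheathing layers in series; stud and cavity paths in parallel between them.
R_inner = 0.014/(0.857×2.24) = 0.007293 K/W
R_stud  = 0.105/(51.1×0.1×2.24) = 0.009173 K/W
R_cav   = 0.105/(0.025×0.9×2.24) = 2.083 K/W
1/R_core = 1/R_stud + 1/R_cav → R_core = 0.009133 K/W
R_outer = 0.021/(0.129×2.24) = 0.07267 K/W
R_total = 0.0891 K/W
Q = ΔT/R_total = 38/0.0891

Q ≈ 426 W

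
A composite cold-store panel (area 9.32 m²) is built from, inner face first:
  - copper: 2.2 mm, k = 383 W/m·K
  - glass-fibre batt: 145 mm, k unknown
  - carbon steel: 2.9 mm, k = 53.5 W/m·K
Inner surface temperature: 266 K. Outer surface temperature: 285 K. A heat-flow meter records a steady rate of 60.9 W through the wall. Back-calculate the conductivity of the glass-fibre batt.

k ≈ 0.0499 W/(m·K)

Series thermal resistances:
R_copper = L/(kA) = 0.0022/(383×9.32) = 6.163×10^-7 K/W
R_carbon steel = L/(kA) = 0.0029/(53.5×9.32) = 5.816×10^-6 K/W
Sum of known resistances R_other = 6.432×10^-6 K/W
Total R = ΔT/Q = 19/60.9 = 0.312 K/W
R_glass-fibre batt = R_total − R_other = 0.312 K/W
k = L/(R·A) = 0.145/(0.312×9.32)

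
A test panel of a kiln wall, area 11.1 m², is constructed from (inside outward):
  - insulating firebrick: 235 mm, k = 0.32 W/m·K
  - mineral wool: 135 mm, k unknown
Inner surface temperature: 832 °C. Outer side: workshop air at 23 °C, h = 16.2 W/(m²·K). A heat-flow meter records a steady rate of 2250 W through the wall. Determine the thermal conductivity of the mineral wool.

Using the resistance-network approach (series):
R_insulating firebrick = L/(kA) = 0.235/(0.32×11.1) = 0.06616 K/W
R_outer film = 1/(h_o·A) = 1/(16.2×11.1) = 0.005561 K/W
Sum of known resistances R_other = 0.07172 K/W
Total R = ΔT/Q = 809/2250 = 0.3596 K/W
R_mineral wool = R_total − R_other = 0.2878 K/W
k = L/(R·A) = 0.135/(0.2878×11.1)

k ≈ 0.0423 W/(m·K)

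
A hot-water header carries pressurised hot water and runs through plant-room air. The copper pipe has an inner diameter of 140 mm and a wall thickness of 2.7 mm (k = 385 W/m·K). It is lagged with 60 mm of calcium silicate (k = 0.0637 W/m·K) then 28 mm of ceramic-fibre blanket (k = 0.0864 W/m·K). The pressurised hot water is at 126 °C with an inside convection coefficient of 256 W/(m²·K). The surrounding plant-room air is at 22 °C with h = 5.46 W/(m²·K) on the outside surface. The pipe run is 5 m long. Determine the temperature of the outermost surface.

T ≈ 31.2 °C

Radial resistances (cylindrical: R_cond = ln(r_o/r_i)/(2πkL), R_conv = 1/(h·2πrL)):
R_inner film = 1/(h_i·2πr₁L) = 1/(256×2π×0.07×5) = 0.001776 K/W
R_copper pipe wall = ln(72.7/70)/(2π×385×5) = 3.129×10^-6 K/W
R_calcium silicate = ln(132.7/72.7)/(2π×0.0637×5) = 0.3007 K/W
R_ceramic-fibre blanket = ln(160.7/132.7)/(2π×0.0864×5) = 0.07053 K/W
R_outer film = 1/(h_o·2πr_oL) = 1/(5.46×2π×0.1607×5) = 0.03628 K/W
R_total = 0.4093 K/W
Q = ΔT/R_total = 104/0.4093
Q = 254 W
T_interface = T_inner − Q·ΣR(inner→interface) = 126 − 254×0.373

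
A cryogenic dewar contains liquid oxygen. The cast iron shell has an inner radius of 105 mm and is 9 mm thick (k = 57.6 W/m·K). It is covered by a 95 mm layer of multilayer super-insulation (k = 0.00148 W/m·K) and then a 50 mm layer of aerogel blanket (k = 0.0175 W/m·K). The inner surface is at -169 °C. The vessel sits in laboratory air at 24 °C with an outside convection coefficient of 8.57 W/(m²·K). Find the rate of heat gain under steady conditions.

Radial (spherical) resistances in series:
R_cast iron shell = (1/0.105 − 1/0.114)/(4π×57.6) = 0.001039 K/W
R_multilayer super-insulation = (1/0.114 − 1/0.209)/(4π×0.00148) = 214.4 K/W
R_aerogel blanket = (1/0.209 − 1/0.259)/(4π×0.0175) = 4.2 K/W
R_outer film = 1/(h·4πr_o²) = 1/(8.57×4π×0.259²) = 0.1384 K/W
R_total = 218.7 K/W
Q = ΔT/R_total = 193/218.7

Q ≈ 0.882 W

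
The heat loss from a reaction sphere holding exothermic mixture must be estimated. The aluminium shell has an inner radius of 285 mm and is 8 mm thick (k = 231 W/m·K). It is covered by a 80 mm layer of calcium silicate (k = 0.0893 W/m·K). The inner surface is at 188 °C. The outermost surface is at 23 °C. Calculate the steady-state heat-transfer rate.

Each spherical layer contributes R = (1/r_i − 1/r_o)/(4πk):
R_aluminium shell = (1/0.285 − 1/0.293)/(4π×231) = 3.3×10^-5 K/W
R_calcium silicate = (1/0.293 − 1/0.373)/(4π×0.0893) = 0.6523 K/W
R_total = 0.6523 K/W
Q = ΔT/R_total = 165/0.6523

Q ≈ 253 W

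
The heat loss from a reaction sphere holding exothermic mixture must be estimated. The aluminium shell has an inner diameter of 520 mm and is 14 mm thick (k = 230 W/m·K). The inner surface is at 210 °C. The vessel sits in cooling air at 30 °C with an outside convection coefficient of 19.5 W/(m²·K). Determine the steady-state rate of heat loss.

Q ≈ 3310 W

Spherical conduction: R = (1/r_in − 1/r_out)/(4πk) per layer; series-sum.
R_aluminium shell = (1/0.26 − 1/0.274)/(4π×230) = 6.799×10^-5 K/W
R_outer film = 1/(h·4πr_o²) = 1/(19.5×4π×0.274²) = 0.05436 K/W
R_total = 0.05442 K/W
Q = ΔT/R_total = 180/0.05442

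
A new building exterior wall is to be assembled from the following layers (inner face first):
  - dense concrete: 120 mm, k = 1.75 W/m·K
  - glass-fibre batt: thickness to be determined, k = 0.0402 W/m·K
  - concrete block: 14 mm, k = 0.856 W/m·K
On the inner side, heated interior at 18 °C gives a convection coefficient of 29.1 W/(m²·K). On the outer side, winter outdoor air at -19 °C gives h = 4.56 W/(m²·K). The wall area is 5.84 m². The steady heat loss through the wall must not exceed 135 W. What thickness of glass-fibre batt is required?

Treating each layer as a thermal resistance in series:
R_inner film = 1/(h_i·A) = 1/(29.1×5.84) = 0.005884 K/W
R_dense concrete = L/(kA) = 0.12/(1.75×5.84) = 0.01174 K/W
R_concrete block = L/(kA) = 0.014/(0.856×5.84) = 0.002801 K/W
R_outer film = 1/(h_o·A) = 1/(4.56×5.84) = 0.03755 K/W
Sum of the known resistances R_other = 0.05798 K/W
Required total resistance R_tot = ΔT/Q_allow = 37/135 = 0.2741 K/W
R_glass-fibre batt = R_tot − R_other = 0.2161 K/W
L = R·k·A = 0.2161×0.0402×5.84

L ≈ 50.7 mm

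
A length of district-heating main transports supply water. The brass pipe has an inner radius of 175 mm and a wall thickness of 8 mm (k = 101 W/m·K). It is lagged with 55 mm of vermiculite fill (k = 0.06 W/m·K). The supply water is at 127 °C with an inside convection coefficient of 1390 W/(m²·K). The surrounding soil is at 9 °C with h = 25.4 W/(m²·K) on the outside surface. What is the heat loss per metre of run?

Cylindrical conduction, so R = ln(r₂/r₁)/(2πkL) per layer, in series:
R_inner film = 1/(h_i·2πr₁L) = 1/(1390×2π×0.175×1) = 6.543×10^-4 K/W
R_brass pipe wall = ln(183/175)/(2π×101×1) = 7.044×10^-5 K/W
R_vermiculite fill = ln(238/183)/(2π×0.06×1) = 0.6971 K/W
R_outer film = 1/(h_o·2πr_oL) = 1/(25.4×2π×0.238×1) = 0.02633 K/W
R_total = 0.7241 K/W
Q = ΔT/R_total = 118/0.7241

q′ ≈ 163 W/m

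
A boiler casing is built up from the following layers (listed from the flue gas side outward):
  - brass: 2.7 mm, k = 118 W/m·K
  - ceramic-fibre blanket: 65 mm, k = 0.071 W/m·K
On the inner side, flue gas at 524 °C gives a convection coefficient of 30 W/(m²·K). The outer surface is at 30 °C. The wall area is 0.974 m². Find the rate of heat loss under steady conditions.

Q ≈ 507 W

Series thermal resistances:
R_inner film = 1/(h_i·A) = 1/(30×0.974) = 0.03422 K/W
R_brass = L/(kA) = 0.0027/(118×0.974) = 2.349×10^-5 K/W
R_ceramic-fibre blanket = L/(kA) = 0.065/(0.071×0.974) = 0.9399 K/W
R_total = 0.9742 K/W
Q = ΔT / R_total = 494 / 0.9742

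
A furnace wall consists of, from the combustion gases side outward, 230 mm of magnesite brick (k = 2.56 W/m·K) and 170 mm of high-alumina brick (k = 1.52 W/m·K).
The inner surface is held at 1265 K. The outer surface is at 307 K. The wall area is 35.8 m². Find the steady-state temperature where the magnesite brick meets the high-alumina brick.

T ≈ 838 K

Using the resistance-network approach (series):
R_magnesite brick = L/(kA) = 0.23/(2.56×35.8) = 0.00251 K/W
R_high-alumina brick = L/(kA) = 0.17/(1.52×35.8) = 0.003124 K/W
R_total = 0.005634 K/W;  Q = ΔT/R_total = 958/0.005634 = 170000 W
T_interface = T_inner − Q·ΣR(inner→interface) = 1265 − 170000×0.00251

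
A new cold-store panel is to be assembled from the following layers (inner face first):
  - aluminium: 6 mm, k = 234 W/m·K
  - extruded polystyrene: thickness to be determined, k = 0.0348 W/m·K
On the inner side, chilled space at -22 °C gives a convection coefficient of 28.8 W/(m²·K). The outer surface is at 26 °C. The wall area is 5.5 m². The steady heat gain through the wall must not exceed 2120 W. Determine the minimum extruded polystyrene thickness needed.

L ≈ 3.12 mm

Using the resistance-network approach (series):
R_inner film = 1/(h_i·A) = 1/(28.8×5.5) = 0.006313 K/W
R_aluminium = L/(kA) = 0.006/(234×5.5) = 4.662×10^-6 K/W
Sum of the known resistances R_other = 0.006318 K/W
Required total resistance R_tot = ΔT/Q_allow = 48/2120 = 0.02264 K/W
R_extruded polystyrene = R_tot − R_other = 0.01632 K/W
L = R·k·A = 0.01632×0.0348×5.5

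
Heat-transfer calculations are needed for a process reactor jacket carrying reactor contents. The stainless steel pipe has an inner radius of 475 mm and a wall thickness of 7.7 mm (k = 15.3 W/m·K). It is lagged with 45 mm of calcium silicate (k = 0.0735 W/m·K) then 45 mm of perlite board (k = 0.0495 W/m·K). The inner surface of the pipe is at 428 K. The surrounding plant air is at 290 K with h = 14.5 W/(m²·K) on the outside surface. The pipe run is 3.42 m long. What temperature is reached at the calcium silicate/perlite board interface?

T ≈ 372 K

Per-layer cylindrical resistances, series-summed:
R_stainless steel pipe wall = ln(482.7/475)/(2π×15.3×3.42) = 4.891×10^-5 K/W
R_calcium silicate = ln(527.7/482.7)/(2π×0.0735×3.42) = 0.05643 K/W
R_perlite board = ln(572.7/527.7)/(2π×0.0495×3.42) = 0.07693 K/W
R_outer film = 1/(h_o·2πr_oL) = 1/(14.5×2π×0.5727×3.42) = 0.005604 K/W
R_total = 0.139 K/W
Q = ΔT/R_total = 138/0.139
Q = 993 W
T_interface = T_inner − Q·ΣR(inner→interface) = 428 − 993×0.05648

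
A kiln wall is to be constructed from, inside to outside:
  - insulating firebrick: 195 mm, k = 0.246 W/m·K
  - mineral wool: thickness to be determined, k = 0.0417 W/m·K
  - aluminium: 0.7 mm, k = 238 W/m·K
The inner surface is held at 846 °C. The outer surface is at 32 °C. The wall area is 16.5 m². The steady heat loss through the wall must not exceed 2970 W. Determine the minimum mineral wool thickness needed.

Series thermal resistances:
R_insulating firebrick = L/(kA) = 0.195/(0.246×16.5) = 0.04804 K/W
R_aluminium = L/(kA) = 0.0007/(238×16.5) = 1.783×10^-7 K/W
Sum of the known resistances R_other = 0.04804 K/W
Required total resistance R_tot = ΔT/Q_allow = 814/2970 = 0.2741 K/W
R_mineral wool = R_tot − R_other = 0.226 K/W
L = R·k·A = 0.226×0.0417×16.5

L ≈ 156 mm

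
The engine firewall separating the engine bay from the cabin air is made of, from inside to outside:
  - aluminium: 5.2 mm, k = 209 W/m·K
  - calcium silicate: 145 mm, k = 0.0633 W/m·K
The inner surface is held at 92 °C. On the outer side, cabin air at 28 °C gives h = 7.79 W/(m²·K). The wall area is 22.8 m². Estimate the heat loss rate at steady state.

Q ≈ 603 W

Series thermal resistances:
R_aluminium = L/(kA) = 0.0052/(209×22.8) = 1.091×10^-6 K/W
R_calcium silicate = L/(kA) = 0.145/(0.0633×22.8) = 0.1005 K/W
R_outer film = 1/(h_o·A) = 1/(7.79×22.8) = 0.00563 K/W
R_total = 0.1061 K/W
Q = ΔT / R_total = 64 / 0.1061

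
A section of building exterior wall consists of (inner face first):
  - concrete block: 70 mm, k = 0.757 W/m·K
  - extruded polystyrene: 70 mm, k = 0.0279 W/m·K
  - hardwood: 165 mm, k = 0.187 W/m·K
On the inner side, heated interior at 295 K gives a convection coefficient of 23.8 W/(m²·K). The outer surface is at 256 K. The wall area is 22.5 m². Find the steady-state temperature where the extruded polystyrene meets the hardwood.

Model the wall as resistances in series:
R_inner film = 1/(h_i·A) = 1/(23.8×22.5) = 0.001867 K/W
R_concrete block = L/(kA) = 0.07/(0.757×22.5) = 0.00411 K/W
R_extruded polystyrene = L/(kA) = 0.07/(0.0279×22.5) = 0.1115 K/W
R_hardwood = L/(kA) = 0.165/(0.187×22.5) = 0.03922 K/W
R_total = 0.1567 K/W;  Q = ΔT/R_total = 39/0.1567 = 248.9 W
T_interface = T_inner − Q·ΣR(inner→interface) = 295 − 249×0.1175

T ≈ 266 K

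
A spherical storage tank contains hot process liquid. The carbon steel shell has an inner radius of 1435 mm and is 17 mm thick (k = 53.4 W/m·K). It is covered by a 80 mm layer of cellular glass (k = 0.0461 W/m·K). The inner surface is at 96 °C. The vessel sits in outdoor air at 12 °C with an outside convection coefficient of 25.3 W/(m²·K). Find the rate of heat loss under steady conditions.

Each spherical layer contributes R = (1/r_i − 1/r_o)/(4πk):
R_carbon steel shell = (1/1.435 − 1/1.452)/(4π×53.4) = 1.216×10^-5 K/W
R_cellular glass = (1/1.452 − 1/1.532)/(4π×0.0461) = 0.06208 K/W
R_outer film = 1/(h·4πr_o²) = 1/(25.3×4π×1.532²) = 0.00134 K/W
R_total = 0.06343 K/W
Q = ΔT/R_total = 84/0.06343

Q ≈ 1320 W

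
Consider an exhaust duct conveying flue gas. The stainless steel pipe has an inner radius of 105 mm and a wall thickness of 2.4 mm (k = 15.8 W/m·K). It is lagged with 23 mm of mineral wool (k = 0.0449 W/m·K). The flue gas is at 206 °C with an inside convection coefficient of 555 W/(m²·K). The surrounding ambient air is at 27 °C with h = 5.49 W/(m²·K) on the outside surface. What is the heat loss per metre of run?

Per-layer cylindrical resistances, series-summed:
R_inner film = 1/(h_i·2πr₁L) = 1/(555×2π×0.105×1) = 0.002731 K/W
R_stainless steel pipe wall = ln(107.4/105)/(2π×15.8×1) = 2.277×10^-4 K/W
R_mineral wool = ln(130.4/107.4)/(2π×0.0449×1) = 0.6878 K/W
R_outer film = 1/(h_o·2πr_oL) = 1/(5.49×2π×0.1304×1) = 0.2223 K/W
R_total = 0.9131 K/W
Q = ΔT/R_total = 179/0.9131

q′ ≈ 196 W/m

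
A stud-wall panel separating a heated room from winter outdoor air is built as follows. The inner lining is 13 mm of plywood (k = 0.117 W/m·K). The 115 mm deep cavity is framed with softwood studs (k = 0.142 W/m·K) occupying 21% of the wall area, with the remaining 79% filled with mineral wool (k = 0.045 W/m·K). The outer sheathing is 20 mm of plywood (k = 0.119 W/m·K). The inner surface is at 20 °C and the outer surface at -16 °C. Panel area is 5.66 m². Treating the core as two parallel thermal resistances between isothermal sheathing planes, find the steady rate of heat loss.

Q ≈ 100 W

Sheathing layers in series; stud and cavity paths in parallel between them.
R_inner = 0.013/(0.117×5.66) = 0.01963 K/W
R_stud  = 0.115/(0.142×0.21×5.66) = 0.6814 K/W
R_cav   = 0.115/(0.045×0.79×5.66) = 0.5715 K/W
1/R_core = 1/R_stud + 1/R_cav → R_core = 0.3108 K/W
R_outer = 0.02/(0.119×5.66) = 0.02969 K/W
R_total = 0.3601 K/W
Q = ΔT/R_total = 36/0.3601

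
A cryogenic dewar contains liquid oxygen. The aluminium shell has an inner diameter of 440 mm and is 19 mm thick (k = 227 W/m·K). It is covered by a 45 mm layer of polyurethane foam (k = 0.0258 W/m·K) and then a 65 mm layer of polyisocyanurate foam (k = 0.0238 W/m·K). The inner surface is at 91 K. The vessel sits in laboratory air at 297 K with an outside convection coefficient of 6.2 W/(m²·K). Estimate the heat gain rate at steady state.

Each spherical layer contributes R = (1/r_i − 1/r_o)/(4πk):
R_aluminium shell = (1/0.22 − 1/0.239)/(4π×227) = 1.267×10^-4 K/W
R_polyurethane foam = (1/0.239 − 1/0.284)/(4π×0.0258) = 2.045 K/W
R_polyisocyanurate foam = (1/0.284 − 1/0.349)/(4π×0.0238) = 2.193 K/W
R_outer film = 1/(h·4πr_o²) = 1/(6.2×4π×0.349²) = 0.1054 K/W
R_total = 4.343 K/W
Q = ΔT/R_total = 206/4.343

Q ≈ 47.4 W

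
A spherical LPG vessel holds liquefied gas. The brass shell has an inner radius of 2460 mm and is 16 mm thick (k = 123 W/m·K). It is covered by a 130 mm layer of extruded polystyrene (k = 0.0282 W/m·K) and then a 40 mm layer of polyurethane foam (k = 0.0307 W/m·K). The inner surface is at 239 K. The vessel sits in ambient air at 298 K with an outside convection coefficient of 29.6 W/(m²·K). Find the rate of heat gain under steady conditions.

Q ≈ 816 W

Spherical conduction: R = (1/r_in − 1/r_out)/(4πk) per layer; series-sum.
R_brass shell = (1/2.46 − 1/2.476)/(4π×123) = 1.699×10^-6 K/W
R_extruded polystyrene = (1/2.476 − 1/2.606)/(4π×0.0282) = 0.05685 K/W
R_polyurethane foam = (1/2.606 − 1/2.646)/(4π×0.0307) = 0.01504 K/W
R_outer film = 1/(h·4πr_o²) = 1/(29.6×4π×2.646²) = 3.84×10^-4 K/W
R_total = 0.07228 K/W
Q = ΔT/R_total = 59/0.07228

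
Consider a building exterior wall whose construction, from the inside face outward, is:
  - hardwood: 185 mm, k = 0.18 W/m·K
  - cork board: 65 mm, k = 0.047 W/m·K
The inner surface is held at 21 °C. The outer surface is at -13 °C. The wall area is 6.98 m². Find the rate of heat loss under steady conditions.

Q ≈ 98.4 W

Using the resistance-network approach (series):
R_hardwood = L/(kA) = 0.185/(0.18×6.98) = 0.1472 K/W
R_cork board = L/(kA) = 0.065/(0.047×6.98) = 0.1981 K/W
R_total = 0.3454 K/W
Q = ΔT / R_total = 34 / 0.3454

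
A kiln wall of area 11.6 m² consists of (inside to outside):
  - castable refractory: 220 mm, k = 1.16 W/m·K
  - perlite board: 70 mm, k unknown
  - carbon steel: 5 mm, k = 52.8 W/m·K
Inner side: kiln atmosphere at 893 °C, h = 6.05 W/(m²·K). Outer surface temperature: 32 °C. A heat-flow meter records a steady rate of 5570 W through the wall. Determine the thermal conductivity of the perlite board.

Treating each layer as a thermal resistance in series:
R_inner film = 1/(h_i·A) = 1/(6.05×11.6) = 0.01425 K/W
R_castable refractory = L/(kA) = 0.22/(1.16×11.6) = 0.01635 K/W
R_carbon steel = L/(kA) = 0.005/(52.8×11.6) = 8.164×10^-6 K/W
Sum of known resistances R_other = 0.03061 K/W
Total R = ΔT/Q = 861/5570 = 0.1546 K/W
R_perlite board = R_total − R_other = 0.124 K/W
k = L/(R·A) = 0.07/(0.124×11.6)

k ≈ 0.0487 W/(m·K)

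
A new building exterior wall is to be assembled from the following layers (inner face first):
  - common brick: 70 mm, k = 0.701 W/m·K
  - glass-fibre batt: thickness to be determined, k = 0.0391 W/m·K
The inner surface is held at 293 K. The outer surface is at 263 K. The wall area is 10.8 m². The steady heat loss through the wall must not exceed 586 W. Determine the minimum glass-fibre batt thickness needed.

L ≈ 17.7 mm

Series thermal resistances:
R_common brick = L/(kA) = 0.07/(0.701×10.8) = 0.009246 K/W
Sum of the known resistances R_other = 0.009246 K/W
Required total resistance R_tot = ΔT/Q_allow = 30/586 = 0.05119 K/W
R_glass-fibre batt = R_tot − R_other = 0.04195 K/W
L = R·k·A = 0.04195×0.0391×10.8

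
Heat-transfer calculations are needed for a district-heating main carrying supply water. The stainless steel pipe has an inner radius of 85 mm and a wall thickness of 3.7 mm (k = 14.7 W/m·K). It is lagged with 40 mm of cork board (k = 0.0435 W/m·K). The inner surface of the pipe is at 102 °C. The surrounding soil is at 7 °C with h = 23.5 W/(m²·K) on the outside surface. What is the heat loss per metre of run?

q′ ≈ 67.1 W/m

Per-layer cylindrical resistances, series-summed:
R_stainless steel pipe wall = ln(88.7/85)/(2π×14.7×1) = 4.613×10^-4 K/W
R_cork board = ln(128.7/88.7)/(2π×0.0435×1) = 1.362 K/W
R_outer film = 1/(h_o·2πr_oL) = 1/(23.5×2π×0.1287×1) = 0.05262 K/W
R_total = 1.415 K/W
Q = ΔT/R_total = 95/1.415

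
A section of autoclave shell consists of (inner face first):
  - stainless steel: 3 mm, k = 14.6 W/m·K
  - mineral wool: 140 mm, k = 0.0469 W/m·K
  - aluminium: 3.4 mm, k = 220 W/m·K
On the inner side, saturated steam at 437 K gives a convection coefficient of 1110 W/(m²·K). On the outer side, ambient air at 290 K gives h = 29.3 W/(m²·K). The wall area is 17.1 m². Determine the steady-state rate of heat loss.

Q ≈ 832 W

Treating each layer as a thermal resistance in series:
R_inner film = 1/(h_i·A) = 1/(1110×17.1) = 5.268×10^-5 K/W
R_stainless steel = L/(kA) = 0.003/(14.6×17.1) = 1.202×10^-5 K/W
R_mineral wool = L/(kA) = 0.14/(0.0469×17.1) = 0.1746 K/W
R_aluminium = L/(kA) = 0.0034/(220×17.1) = 9.038×10^-7 K/W
R_outer film = 1/(h_o·A) = 1/(29.3×17.1) = 0.001996 K/W
R_total = 0.1766 K/W
Q = ΔT / R_total = 147 / 0.1766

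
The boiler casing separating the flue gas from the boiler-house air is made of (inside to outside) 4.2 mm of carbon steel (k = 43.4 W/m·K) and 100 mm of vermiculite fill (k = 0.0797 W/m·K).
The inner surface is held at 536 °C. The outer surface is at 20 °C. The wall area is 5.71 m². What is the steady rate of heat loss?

Q ≈ 2350 W

Model the wall as resistances in series:
R_carbon steel = L/(kA) = 0.0042/(43.4×5.71) = 1.695×10^-5 K/W
R_vermiculite fill = L/(kA) = 0.1/(0.0797×5.71) = 0.2197 K/W
R_total = 0.2198 K/W
Q = ΔT / R_total = 516 / 0.2198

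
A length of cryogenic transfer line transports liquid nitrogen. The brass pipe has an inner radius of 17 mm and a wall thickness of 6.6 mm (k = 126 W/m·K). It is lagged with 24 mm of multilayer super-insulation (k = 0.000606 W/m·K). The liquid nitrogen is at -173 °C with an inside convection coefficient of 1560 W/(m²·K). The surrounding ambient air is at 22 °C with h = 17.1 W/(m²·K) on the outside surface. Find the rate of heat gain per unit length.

For a radial system each layer contributes R = ln(r_out/r_in)/(2πkL); films add R = 1/(hA).
R_inner film = 1/(h_i·2πr₁L) = 1/(1560×2π×0.017×1) = 0.006001 K/W
R_brass pipe wall = ln(23.6/17)/(2π×126×1) = 4.144×10^-4 K/W
R_multilayer super-insulation = ln(47.6/23.6)/(2π×0.000606×1) = 184.3 K/W
R_outer film = 1/(h_o·2πr_oL) = 1/(17.1×2π×0.0476×1) = 0.1955 K/W
R_total = 184.5 K/W
Q = ΔT/R_total = 195/184.5

q′ ≈ 1.06 W/m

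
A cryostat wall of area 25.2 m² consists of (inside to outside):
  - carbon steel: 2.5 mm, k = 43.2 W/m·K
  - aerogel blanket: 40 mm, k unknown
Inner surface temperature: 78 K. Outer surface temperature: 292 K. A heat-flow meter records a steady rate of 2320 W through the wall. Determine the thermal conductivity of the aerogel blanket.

Series thermal resistances:
R_carbon steel = L/(kA) = 0.0025/(43.2×25.2) = 2.296×10^-6 K/W
Sum of known resistances R_other = 2.296×10^-6 K/W
Total R = ΔT/Q = 214/2320 = 0.09224 K/W
R_aerogel blanket = R_total − R_other = 0.09224 K/W
k = L/(R·A) = 0.04/(0.09224×25.2)

k ≈ 0.0172 W/(m·K)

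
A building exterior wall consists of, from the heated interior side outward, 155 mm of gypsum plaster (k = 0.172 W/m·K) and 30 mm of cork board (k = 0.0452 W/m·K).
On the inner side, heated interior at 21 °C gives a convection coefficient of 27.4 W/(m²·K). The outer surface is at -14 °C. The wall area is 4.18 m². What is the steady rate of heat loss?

Q ≈ 91.4 W

Model the wall as resistances in series:
R_inner film = 1/(h_i·A) = 1/(27.4×4.18) = 0.008731 K/W
R_gypsum plaster = L/(kA) = 0.155/(0.172×4.18) = 0.2156 K/W
R_cork board = L/(kA) = 0.03/(0.0452×4.18) = 0.1588 K/W
R_total = 0.3831 K/W
Q = ΔT / R_total = 35 / 0.3831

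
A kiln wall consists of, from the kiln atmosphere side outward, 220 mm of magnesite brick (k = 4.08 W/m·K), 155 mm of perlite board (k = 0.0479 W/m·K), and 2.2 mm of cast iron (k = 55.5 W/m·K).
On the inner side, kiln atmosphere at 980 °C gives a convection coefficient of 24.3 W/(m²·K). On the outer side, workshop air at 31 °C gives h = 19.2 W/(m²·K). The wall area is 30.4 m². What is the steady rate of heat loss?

Q ≈ 8530 W

Thermal resistances in series:
R_inner film = 1/(h_i·A) = 1/(24.3×30.4) = 0.001354 K/W
R_magnesite brick = L/(kA) = 0.22/(4.08×30.4) = 0.001774 K/W
R_perlite board = L/(kA) = 0.155/(0.0479×30.4) = 0.1064 K/W
R_cast iron = L/(kA) = 0.0022/(55.5×30.4) = 1.304×10^-6 K/W
R_outer film = 1/(h_o·A) = 1/(19.2×30.4) = 0.001713 K/W
R_total = 0.1113 K/W
Q = ΔT / R_total = 949 / 0.1113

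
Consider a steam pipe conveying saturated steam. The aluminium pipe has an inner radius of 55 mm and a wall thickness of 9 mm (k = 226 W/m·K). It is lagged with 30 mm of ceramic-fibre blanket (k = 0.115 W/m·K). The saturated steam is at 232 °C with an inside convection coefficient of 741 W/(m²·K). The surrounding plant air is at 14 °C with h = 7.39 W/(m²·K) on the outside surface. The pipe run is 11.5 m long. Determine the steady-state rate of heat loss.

For a radial system each layer contributes R = ln(r_out/r_in)/(2πkL); films add R = 1/(hA).
R_inner film = 1/(h_i·2πr₁L) = 1/(741×2π×0.055×11.5) = 3.396×10^-4 K/W
R_aluminium pipe wall = ln(64/55)/(2π×226×11.5) = 9.28×10^-6 K/W
R_ceramic-fibre blanket = ln(94/64)/(2π×0.115×11.5) = 0.04626 K/W
R_outer film = 1/(h_o·2πr_oL) = 1/(7.39×2π×0.094×11.5) = 0.01992 K/W
R_total = 0.06653 K/W
Q = ΔT/R_total = 218/0.06653

Q ≈ 3280 W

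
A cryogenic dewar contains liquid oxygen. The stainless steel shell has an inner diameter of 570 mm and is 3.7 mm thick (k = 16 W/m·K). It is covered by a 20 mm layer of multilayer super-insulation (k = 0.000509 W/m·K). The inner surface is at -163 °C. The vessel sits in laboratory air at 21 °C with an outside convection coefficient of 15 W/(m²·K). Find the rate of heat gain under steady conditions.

Q ≈ 5.24 W

Spherical conduction: R = (1/r_in − 1/r_out)/(4πk) per layer; series-sum.
R_stainless steel shell = (1/0.285 − 1/0.2887)/(4π×16) = 2.237×10^-4 K/W
R_multilayer super-insulation = (1/0.2887 − 1/0.3087)/(4π×0.000509) = 35.08 K/W
R_outer film = 1/(h·4πr_o²) = 1/(15×4π×0.3087²) = 0.05567 K/W
R_total = 35.14 K/W
Q = ΔT/R_total = 184/35.14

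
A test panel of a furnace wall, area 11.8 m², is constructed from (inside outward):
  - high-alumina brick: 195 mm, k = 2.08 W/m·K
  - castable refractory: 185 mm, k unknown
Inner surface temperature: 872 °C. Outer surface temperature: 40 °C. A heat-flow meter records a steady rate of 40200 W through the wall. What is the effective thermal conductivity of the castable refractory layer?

Model the wall as resistances in series:
R_high-alumina brick = L/(kA) = 0.195/(2.08×11.8) = 0.007945 K/W
Sum of known resistances R_other = 0.007945 K/W
Total R = ΔT/Q = 832/40200 = 0.0207 K/W
R_castable refractory = R_total − R_other = 0.01275 K/W
k = L/(R·A) = 0.185/(0.01275×11.8)

k ≈ 1.23 W/(m·K)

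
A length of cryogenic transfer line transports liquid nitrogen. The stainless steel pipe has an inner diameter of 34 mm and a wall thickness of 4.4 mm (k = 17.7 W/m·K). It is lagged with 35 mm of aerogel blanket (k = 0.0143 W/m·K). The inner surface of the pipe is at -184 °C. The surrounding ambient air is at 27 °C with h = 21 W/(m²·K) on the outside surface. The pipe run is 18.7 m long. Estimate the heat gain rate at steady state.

Q ≈ 361 W

Cylindrical conduction, so R = ln(r₂/r₁)/(2πkL) per layer, in series:
R_stainless steel pipe wall = ln(21.4/17)/(2π×17.7×18.7) = 1.107×10^-4 K/W
R_aerogel blanket = ln(56.4/21.4)/(2π×0.0143×18.7) = 0.5768 K/W
R_outer film = 1/(h_o·2πr_oL) = 1/(21×2π×0.0564×18.7) = 0.007186 K/W
R_total = 0.5841 K/W
Q = ΔT/R_total = 211/0.5841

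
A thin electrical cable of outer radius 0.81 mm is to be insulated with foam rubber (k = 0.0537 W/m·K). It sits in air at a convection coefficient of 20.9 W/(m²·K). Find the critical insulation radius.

r_cr ≈ 2.57 mm

For a cylinder r_cr = k/h = 0.0537/20.9
r_cr = 2.57 mm; since the bare radius (0.81 mm) is below r_cr, adding a thin layer of insulation will *increase* heat loss.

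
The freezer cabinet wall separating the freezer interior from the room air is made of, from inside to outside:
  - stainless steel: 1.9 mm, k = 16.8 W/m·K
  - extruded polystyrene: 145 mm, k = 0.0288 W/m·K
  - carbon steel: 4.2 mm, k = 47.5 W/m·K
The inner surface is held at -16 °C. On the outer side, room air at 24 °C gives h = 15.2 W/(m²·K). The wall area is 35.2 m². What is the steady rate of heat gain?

Q ≈ 276 W

Series thermal resistances:
R_stainless steel = L/(kA) = 0.0019/(16.8×35.2) = 3.213×10^-6 K/W
R_extruded polystyrene = L/(kA) = 0.145/(0.0288×35.2) = 0.143 K/W
R_carbon steel = L/(kA) = 0.0042/(47.5×35.2) = 2.512×10^-6 K/W
R_outer film = 1/(h_o·A) = 1/(15.2×35.2) = 0.001869 K/W
R_total = 0.1449 K/W
Q = ΔT / R_total = 40 / 0.1449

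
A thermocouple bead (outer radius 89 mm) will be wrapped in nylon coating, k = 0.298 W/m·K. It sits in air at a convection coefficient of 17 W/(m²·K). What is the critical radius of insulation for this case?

For a sphere r_cr = 2k/h = 2×0.298/17
r_cr = 35.1 mm; since the bare radius (89 mm) is above r_cr, any added insulation will reduce heat loss.

r_cr ≈ 35.1 mm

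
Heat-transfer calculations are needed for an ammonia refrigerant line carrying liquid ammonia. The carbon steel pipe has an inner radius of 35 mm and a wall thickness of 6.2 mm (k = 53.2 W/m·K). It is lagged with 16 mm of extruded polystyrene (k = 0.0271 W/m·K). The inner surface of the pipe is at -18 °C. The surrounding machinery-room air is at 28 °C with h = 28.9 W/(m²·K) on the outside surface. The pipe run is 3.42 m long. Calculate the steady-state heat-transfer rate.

Q ≈ 77.7 W

Treating each annulus and film as a series resistance:
R_carbon steel pipe wall = ln(41.2/35)/(2π×53.2×3.42) = 1.427×10^-4 K/W
R_extruded polystyrene = ln(57.2/41.2)/(2π×0.0271×3.42) = 0.5634 K/W
R_outer film = 1/(h_o·2πr_oL) = 1/(28.9×2π×0.0572×3.42) = 0.02815 K/W
R_total = 0.5917 K/W
Q = ΔT/R_total = 46/0.5917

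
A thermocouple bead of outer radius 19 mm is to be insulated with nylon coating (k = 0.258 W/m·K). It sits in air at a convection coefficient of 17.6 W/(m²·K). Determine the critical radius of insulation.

For a sphere r_cr = 2k/h = 2×0.258/17.6
r_cr = 29.3 mm; since the bare radius (19 mm) is below r_cr, adding a thin layer of insulation will *increase* heat loss.

r_cr ≈ 29.3 mm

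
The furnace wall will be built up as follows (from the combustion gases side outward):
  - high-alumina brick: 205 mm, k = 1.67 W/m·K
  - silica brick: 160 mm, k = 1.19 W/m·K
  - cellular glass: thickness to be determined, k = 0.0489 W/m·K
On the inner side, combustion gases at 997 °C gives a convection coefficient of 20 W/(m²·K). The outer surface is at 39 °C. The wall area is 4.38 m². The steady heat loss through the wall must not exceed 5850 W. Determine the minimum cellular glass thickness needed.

Using the resistance-network approach (series):
R_inner film = 1/(h_i·A) = 1/(20×4.38) = 0.01142 K/W
R_high-alumina brick = L/(kA) = 0.205/(1.67×4.38) = 0.02803 K/W
R_silica brick = L/(kA) = 0.16/(1.19×4.38) = 0.0307 K/W
Sum of the known resistances R_other = 0.07014 K/W
Required total resistance R_tot = ΔT/Q_allow = 958/5850 = 0.1638 K/W
R_cellular glass = R_tot − R_other = 0.09362 K/W
L = R·k·A = 0.09362×0.0489×4.38

L ≈ 20.1 mm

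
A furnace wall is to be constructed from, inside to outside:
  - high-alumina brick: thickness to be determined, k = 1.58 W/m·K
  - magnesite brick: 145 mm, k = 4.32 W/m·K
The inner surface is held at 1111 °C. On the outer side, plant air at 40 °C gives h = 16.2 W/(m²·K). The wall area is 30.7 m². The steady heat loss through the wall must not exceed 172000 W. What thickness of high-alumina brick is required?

L ≈ 151 mm

Series thermal resistances:
R_magnesite brick = L/(kA) = 0.145/(4.32×30.7) = 0.001093 K/W
R_outer film = 1/(h_o·A) = 1/(16.2×30.7) = 0.002011 K/W
Sum of the known resistances R_other = 0.003104 K/W
Required total resistance R_tot = ΔT/Q_allow = 1071/172000 = 0.006227 K/W
R_high-alumina brick = R_tot − R_other = 0.003123 K/W
L = R·k·A = 0.003123×1.58×30.7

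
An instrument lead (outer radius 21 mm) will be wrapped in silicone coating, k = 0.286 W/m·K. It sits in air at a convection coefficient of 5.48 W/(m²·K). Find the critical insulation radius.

For a cylinder r_cr = k/h = 0.286/5.48
r_cr = 52.2 mm; since the bare radius (21 mm) is below r_cr, adding a thin layer of insulation will *increase* heat loss.

r_cr ≈ 52.2 mm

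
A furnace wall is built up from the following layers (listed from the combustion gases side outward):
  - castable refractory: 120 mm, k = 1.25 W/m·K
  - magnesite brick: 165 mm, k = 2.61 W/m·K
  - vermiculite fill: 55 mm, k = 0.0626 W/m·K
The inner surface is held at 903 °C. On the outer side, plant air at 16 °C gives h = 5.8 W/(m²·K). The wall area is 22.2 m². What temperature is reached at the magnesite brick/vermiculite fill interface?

T ≈ 786 °C

Using the resistance-network approach (series):
R_castable refractory = L/(kA) = 0.12/(1.25×22.2) = 0.004324 K/W
R_magnesite brick = L/(kA) = 0.165/(2.61×22.2) = 0.002848 K/W
R_vermiculite fill = L/(kA) = 0.055/(0.0626×22.2) = 0.03958 K/W
R_outer film = 1/(h_o·A) = 1/(5.8×22.2) = 0.007766 K/W
R_total = 0.05451 K/W;  Q = ΔT/R_total = 887/0.05451 = 16270 W
T_interface = T_inner − Q·ΣR(inner→interface) = 903 − 16300×0.007172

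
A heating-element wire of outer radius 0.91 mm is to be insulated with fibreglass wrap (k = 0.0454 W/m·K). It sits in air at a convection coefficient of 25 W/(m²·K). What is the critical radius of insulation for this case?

r_cr ≈ 1.82 mm

For a cylinder r_cr = k/h = 0.0454/25
r_cr = 1.82 mm; since the bare radius (0.91 mm) is below r_cr, adding a thin layer of insulation will *increase* heat loss.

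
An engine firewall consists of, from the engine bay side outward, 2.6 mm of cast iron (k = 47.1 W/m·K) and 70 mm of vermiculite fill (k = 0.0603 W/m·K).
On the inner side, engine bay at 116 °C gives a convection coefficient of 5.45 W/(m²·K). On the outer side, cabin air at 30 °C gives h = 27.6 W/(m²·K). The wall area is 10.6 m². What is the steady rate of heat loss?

Q ≈ 660 W

Treating each layer as a thermal resistance in series:
R_inner film = 1/(h_i·A) = 1/(5.45×10.6) = 0.01731 K/W
R_cast iron = L/(kA) = 0.0026/(47.1×10.6) = 5.208×10^-6 K/W
R_vermiculite fill = L/(kA) = 0.07/(0.0603×10.6) = 0.1095 K/W
R_outer film = 1/(h_o·A) = 1/(27.6×10.6) = 0.003418 K/W
R_total = 0.1302 K/W
Q = ΔT / R_total = 86 / 0.1302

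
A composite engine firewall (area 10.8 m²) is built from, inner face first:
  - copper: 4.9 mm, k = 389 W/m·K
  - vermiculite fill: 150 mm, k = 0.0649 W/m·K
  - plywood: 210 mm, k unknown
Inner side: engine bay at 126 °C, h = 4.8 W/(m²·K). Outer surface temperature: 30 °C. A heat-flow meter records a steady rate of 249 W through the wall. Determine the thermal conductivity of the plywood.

Series thermal resistances:
R_inner film = 1/(h_i·A) = 1/(4.8×10.8) = 0.01929 K/W
R_copper = L/(kA) = 0.0049/(389×10.8) = 1.166×10^-6 K/W
R_vermiculite fill = L/(kA) = 0.15/(0.0649×10.8) = 0.214 K/W
Sum of known resistances R_other = 0.2333 K/W
Total R = ΔT/Q = 96/249 = 0.3855 K/W
R_plywood = R_total − R_other = 0.1522 K/W
k = L/(R·A) = 0.21/(0.1522×10.8)

k ≈ 0.128 W/(m·K)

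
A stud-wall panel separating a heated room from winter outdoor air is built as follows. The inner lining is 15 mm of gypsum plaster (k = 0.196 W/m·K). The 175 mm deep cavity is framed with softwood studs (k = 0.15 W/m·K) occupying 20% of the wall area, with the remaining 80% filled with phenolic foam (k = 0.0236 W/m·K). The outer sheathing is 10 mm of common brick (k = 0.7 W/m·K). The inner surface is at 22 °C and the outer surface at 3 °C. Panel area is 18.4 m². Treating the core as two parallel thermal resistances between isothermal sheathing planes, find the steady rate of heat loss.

Q ≈ 95.2 W

Sheathing layers in series; stud and cavity paths in parallel between them.
R_inner = 0.015/(0.196×18.4) = 0.004159 K/W
R_stud  = 0.175/(0.15×0.2×18.4) = 0.317 K/W
R_cav   = 0.175/(0.0236×0.8×18.4) = 0.5038 K/W
1/R_core = 1/R_stud + 1/R_cav → R_core = 0.1946 K/W
R_outer = 0.01/(0.7×18.4) = 7.764×10^-4 K/W
R_total = 0.1995 K/W
Q = ΔT/R_total = 19/0.1995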